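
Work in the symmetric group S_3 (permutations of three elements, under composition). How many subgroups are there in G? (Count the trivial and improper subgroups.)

|G| = 6, so by Lagrange every subgroup order divides 6. Divisors: 1, 2, 3, 6.
Subgroups by order — order 1: 1; order 2: 3; order 3: 1; order 6: 1.
Total: 1 + 3 + 1 + 1 = 6.

6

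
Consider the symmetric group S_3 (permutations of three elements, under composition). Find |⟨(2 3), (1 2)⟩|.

|⟨(2 3)⟩| = 2 and |⟨(1 2)⟩| = 2, so |H| is a multiple of lcm(2, 2) = 2 and divides |G| = 6.
Closing {(2 3), (1 2)} under the group operation gives all of G, so |H| = 6.

6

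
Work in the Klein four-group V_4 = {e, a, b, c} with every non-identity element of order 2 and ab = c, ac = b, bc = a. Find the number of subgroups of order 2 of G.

3

|G| = 4 and 2 | 4, so subgroups of order 2 are possible by Lagrange.
The subgroups of order 2 are: {e, a}; {e, b}; {e, c}.
So G has 3 subgroups of order 2.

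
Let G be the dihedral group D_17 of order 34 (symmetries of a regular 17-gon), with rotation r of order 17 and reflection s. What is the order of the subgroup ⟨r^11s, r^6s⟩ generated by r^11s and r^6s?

34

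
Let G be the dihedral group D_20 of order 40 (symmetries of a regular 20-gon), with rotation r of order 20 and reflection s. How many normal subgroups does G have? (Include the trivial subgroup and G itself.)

9

G has 48 subgroups. Checking conjugation-invariance by order — order 1: 1/1 normal; order 2: 1/21 normal; order 4: 1/11 normal; order 5: 1/1 normal; order 8: 0/5 normal; order 10: 1/5 normal; order 20: 3/3 normal; order 40: 1/1 normal.
Total normal subgroups: 9.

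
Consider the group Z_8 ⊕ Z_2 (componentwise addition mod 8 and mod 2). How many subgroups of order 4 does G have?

3

|G| = 16 and 4 | 16, so subgroups of order 4 are possible by Lagrange.
The subgroups of order 4 are: {(0,0), (0,1), (4,0), (4,1)}; {(0,0), (2,0), (4,0), (6,0)}; {(0,0), (2,1), (4,0), (6,1)}.
So G has 3 subgroups of order 4.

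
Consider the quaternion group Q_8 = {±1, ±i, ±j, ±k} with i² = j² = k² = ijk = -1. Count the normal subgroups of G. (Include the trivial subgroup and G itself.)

G has 6 subgroups. Checking conjugation-invariance by order — order 1: 1/1 normal; order 2: 1/1 normal; order 4: 3/3 normal; order 8: 1/1 normal.
Total normal subgroups: 6.

6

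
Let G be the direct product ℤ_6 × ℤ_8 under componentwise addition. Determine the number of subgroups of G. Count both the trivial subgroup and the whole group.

|G| = 48, so by Lagrange every subgroup order divides 48. Divisors: 1, 2, 3, 4, 6, 8, 12, 16, 24, 48.
Subgroups by order — order 1: 1; order 2: 3; order 3: 1; order 4: 3; order 6: 3; order 8: 3; order 12: 3; order 16: 1; order 24: 3; order 48: 1.
Total: 1 + 3 + 1 + 3 + 3 + 3 + 3 + 1 + 3 + 1 = 22.

22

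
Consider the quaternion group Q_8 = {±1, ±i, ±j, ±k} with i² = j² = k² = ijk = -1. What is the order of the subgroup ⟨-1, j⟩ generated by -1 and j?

|⟨-1⟩| = 2 and |⟨j⟩| = 4, so |H| is a multiple of lcm(2, 4) = 4 and divides |G| = 8.
Closing under the operation: H = {1, -1, j, -j}, so |H| = 4.

4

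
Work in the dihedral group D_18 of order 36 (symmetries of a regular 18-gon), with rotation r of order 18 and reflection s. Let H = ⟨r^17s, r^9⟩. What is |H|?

4

|⟨r^17s⟩| = 2 and |⟨r^9⟩| = 2, so |H| is a multiple of lcm(2, 2) = 2 and divides |G| = 36.
Closing under the operation: H = {e, r^9, r^8s, r^17s}, so |H| = 4.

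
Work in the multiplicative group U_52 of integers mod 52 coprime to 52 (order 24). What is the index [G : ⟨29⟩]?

8

|⟨29⟩| = 3 and |G| = 24.
By Lagrange, [G : H] = |G|/|H| = 24/3 = 8.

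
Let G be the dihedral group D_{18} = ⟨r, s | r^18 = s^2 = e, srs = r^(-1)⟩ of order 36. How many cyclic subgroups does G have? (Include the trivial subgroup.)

24

Each element a generates a cyclic subgroup ⟨a⟩; distinct elements may generate the same one (a cyclic group of order d has φ(d) generators).
Cyclic subgroups by order — order 1: 1; order 2: 19; order 3: 1; order 6: 1; order 9: 1; order 18: 1.
Total: 24.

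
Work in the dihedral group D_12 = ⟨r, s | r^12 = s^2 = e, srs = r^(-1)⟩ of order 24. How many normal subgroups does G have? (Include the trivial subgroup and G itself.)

G has 34 subgroups. Checking conjugation-invariance by order — order 1: 1/1 normal; order 2: 1/13 normal; order 3: 1/1 normal; order 4: 1/7 normal; order 6: 1/5 normal; order 8: 0/3 normal; order 12: 3/3 normal; order 24: 1/1 normal.
Total normal subgroups: 9.

9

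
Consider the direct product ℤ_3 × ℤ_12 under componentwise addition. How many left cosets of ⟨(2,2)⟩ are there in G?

6

|⟨(2,2)⟩| = 6 and |G| = 36.
By Lagrange, [G : H] = |G|/|H| = 36/6 = 6.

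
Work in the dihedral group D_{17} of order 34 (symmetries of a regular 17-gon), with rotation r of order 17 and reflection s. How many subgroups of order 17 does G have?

|G| = 34 and 17 | 34, so subgroups of order 17 are possible by Lagrange.
The subgroups of order 17 are: {e, r, r^2, r^3, r^4, r^5, r^6, r^7, r^8, r^9, r^10, r^11, r^12, r^13, r^14, r^15, r^16}.
So G has 1 subgroup of order 17.

1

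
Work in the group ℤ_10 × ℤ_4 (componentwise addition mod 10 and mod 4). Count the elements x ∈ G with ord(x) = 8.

An element (a,b) has order lcm(ord(a), ord(b)); count pairs with lcm equal to 8.
Enumerating gives 0 such elements.

0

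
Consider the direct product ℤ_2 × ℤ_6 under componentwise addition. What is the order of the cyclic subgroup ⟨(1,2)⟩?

6

The order of (1,2) in Z_2 × Z_6 is lcm(ord(1) in Z_2, ord(2) in Z_6).
ord(1) = 2 and ord(2) = 3, so |⟨(1,2)⟩| = lcm(2, 3) = 6.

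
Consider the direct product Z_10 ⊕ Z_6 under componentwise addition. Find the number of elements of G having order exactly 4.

An element (a,b) has order lcm(ord(a), ord(b)); count pairs with lcm equal to 4.
Enumerating gives 0 such elements.

0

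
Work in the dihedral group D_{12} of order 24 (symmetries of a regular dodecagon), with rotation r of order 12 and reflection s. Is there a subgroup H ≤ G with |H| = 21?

No

21 does not divide |G| = 24, so by Lagrange no subgroup of order 21 exists.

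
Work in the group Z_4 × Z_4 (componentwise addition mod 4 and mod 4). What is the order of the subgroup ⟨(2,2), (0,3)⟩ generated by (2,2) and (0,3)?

8

|⟨(2,2)⟩| = 2 and |⟨(0,3)⟩| = 4, so |H| is a multiple of lcm(2, 4) = 4 and divides |G| = 16.
Closing under the operation: H = {(0,0), (0,1), (0,2), (0,3), (2,0), (2,1), (2,2), (2,3)}, so |H| = 8.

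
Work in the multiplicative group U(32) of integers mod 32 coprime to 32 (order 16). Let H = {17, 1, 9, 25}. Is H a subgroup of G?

Yes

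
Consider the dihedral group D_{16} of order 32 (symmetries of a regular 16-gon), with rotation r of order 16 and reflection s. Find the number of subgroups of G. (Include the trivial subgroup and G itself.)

36

|G| = 32, so by Lagrange every subgroup order divides 32. Divisors: 1, 2, 4, 8, 16, 32.
Subgroups by order — order 1: 1; order 2: 17; order 4: 9; order 8: 5; order 16: 3; order 32: 1.
Total: 1 + 17 + 9 + 5 + 3 + 1 = 36.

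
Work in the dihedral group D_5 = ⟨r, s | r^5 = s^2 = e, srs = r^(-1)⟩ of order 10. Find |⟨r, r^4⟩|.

5

|⟨r⟩| = 5 and |⟨r^4⟩| = 5, so |H| is a multiple of lcm(5, 5) = 5 and divides |G| = 10.
Closing under the operation: H = {e, r, r^2, r^3, r^4}, so |H| = 5.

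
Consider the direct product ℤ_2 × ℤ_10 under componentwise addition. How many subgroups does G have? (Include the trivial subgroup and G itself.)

10

|G| = 20, so by Lagrange every subgroup order divides 20. Divisors: 1, 2, 4, 5, 10, 20.
Subgroups by order — order 1: 1; order 2: 3; order 4: 1; order 5: 1; order 10: 3; order 20: 1.
Total: 1 + 3 + 1 + 1 + 3 + 1 = 10.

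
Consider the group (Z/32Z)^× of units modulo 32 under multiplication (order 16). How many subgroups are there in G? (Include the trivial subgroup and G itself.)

11

|G| = 16, so by Lagrange every subgroup order divides 16. Divisors: 1, 2, 4, 8, 16.
Subgroups by order — order 1: 1; order 2: 3; order 4: 3; order 8: 3; order 16: 1.
Total: 1 + 3 + 3 + 3 + 1 = 11.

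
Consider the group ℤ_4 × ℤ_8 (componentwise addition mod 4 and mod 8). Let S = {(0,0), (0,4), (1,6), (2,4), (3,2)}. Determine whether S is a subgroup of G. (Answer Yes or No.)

No

|S| = 5 does not divide |G| = 32, so by Lagrange S is not a subgroup.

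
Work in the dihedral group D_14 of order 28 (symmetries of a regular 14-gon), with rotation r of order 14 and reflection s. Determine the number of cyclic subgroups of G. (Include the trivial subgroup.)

A cyclic subgroup of order d is generated by each of its φ(d) elements of order d, so the cyclic subgroups of order d number (#elements of order d)/φ(d).
Cyclic subgroups by order — order 1: 1; order 2: 15; order 7: 1; order 14: 1.
Total: 18.

18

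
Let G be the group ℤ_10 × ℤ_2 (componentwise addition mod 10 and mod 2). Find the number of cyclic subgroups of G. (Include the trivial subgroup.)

Group the elements of G by the cyclic subgroup they generate; each cyclic subgroup of order d accounts for φ(d) elements.
Cyclic subgroups by order — order 1: 1; order 2: 3; order 5: 1; order 10: 3.
Total: 8.

8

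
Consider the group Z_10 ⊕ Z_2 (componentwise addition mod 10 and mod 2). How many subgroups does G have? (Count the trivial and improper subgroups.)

|G| = 20, so by Lagrange every subgroup order divides 20. Divisors: 1, 2, 4, 5, 10, 20.
Subgroups by order — order 1: 1; order 2: 3; order 4: 1; order 5: 1; order 10: 3; order 20: 1.
Total: 1 + 3 + 1 + 1 + 3 + 1 = 10.

10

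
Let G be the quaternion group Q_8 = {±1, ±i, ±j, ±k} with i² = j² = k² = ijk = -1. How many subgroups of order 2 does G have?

1

|G| = 8 and 2 | 8, so subgroups of order 2 are possible by Lagrange.
The subgroups of order 2 are: {1, -1}.
So G has 1 subgroup of order 2.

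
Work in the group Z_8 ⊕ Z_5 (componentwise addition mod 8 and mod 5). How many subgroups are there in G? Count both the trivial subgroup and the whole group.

8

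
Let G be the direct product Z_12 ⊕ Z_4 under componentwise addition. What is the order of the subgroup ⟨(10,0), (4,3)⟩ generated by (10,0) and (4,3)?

24

|⟨(10,0)⟩| = 6 and |⟨(4,3)⟩| = 12, so |H| is a multiple of lcm(6, 12) = 12 and divides |G| = 48.
Closing under the operation: H = {(0,0), (0,1), (0,2), (0,3), (2,0), (2,1), (2,2), (2,3), (4,0), (4,1), (4,2), (4,3), (6,0), (6,1), (6,2), (6,3), (8,0), (8,1), (8,2), (8,3), (10,0), (10,1), (10,2), (10,3)}, so |H| = 24.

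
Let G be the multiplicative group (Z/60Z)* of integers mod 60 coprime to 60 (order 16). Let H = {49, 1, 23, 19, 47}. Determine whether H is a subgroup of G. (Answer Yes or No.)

No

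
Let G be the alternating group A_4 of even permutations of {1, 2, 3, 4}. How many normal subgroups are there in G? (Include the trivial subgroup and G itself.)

3

G has 10 subgroups. Checking conjugation-invariance by order — order 1: 1/1 normal; order 2: 0/3 normal; order 3: 0/4 normal; order 4: 1/1 normal; order 12: 1/1 normal.
Total normal subgroups: 3.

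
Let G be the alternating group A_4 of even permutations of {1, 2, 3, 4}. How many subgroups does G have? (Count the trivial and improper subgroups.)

10

|G| = 12, so by Lagrange every subgroup order divides 12. Divisors: 1, 2, 3, 4, 6, 12.
Subgroups by order — order 1: 1; order 2: 3; order 3: 4; order 4: 1; order 6: 0; order 12: 1.
Total: 1 + 3 + 4 + 1 + 0 + 1 = 10.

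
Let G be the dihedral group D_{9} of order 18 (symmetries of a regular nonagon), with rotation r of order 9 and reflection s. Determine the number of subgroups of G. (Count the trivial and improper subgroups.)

16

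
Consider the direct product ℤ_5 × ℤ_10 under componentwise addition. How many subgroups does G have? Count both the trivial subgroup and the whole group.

16

|G| = 50, so by Lagrange every subgroup order divides 50. Divisors: 1, 2, 5, 10, 25, 50.
Subgroups by order — order 1: 1; order 2: 1; order 5: 6; order 10: 6; order 25: 1; order 50: 1.
Total: 1 + 1 + 6 + 6 + 1 + 1 = 16.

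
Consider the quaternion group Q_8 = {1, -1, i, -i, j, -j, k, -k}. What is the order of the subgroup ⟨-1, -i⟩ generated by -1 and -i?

4

|⟨-1⟩| = 2 and |⟨-i⟩| = 4, so |H| is a multiple of lcm(2, 4) = 4 and divides |G| = 8.
Closing under the operation: H = {1, -1, i, -i}, so |H| = 4.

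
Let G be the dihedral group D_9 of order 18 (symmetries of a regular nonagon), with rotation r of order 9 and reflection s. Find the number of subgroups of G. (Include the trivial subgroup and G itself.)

|G| = 18, so by Lagrange every subgroup order divides 18. Divisors: 1, 2, 3, 6, 9, 18.
Subgroups by order — order 1: 1; order 2: 9; order 3: 1; order 6: 3; order 9: 1; order 18: 1.
Total: 1 + 9 + 1 + 3 + 1 + 1 = 16.

16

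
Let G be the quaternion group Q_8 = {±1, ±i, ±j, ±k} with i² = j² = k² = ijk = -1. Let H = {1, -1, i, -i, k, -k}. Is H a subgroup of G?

No

|H| = 6 does not divide |G| = 8, so by Lagrange H is not a subgroup.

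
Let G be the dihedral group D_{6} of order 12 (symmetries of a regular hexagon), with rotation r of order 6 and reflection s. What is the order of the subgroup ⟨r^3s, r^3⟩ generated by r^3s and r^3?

|⟨r^3s⟩| = 2 and |⟨r^3⟩| = 2, so |H| is a multiple of lcm(2, 2) = 2 and divides |G| = 12.
Closing under the operation: H = {e, r^3, s, r^3s}, so |H| = 4.

4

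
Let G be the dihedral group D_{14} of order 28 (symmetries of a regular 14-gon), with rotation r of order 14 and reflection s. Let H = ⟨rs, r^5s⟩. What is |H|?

14

|⟨rs⟩| = 2 and |⟨r^5s⟩| = 2, so |H| is a multiple of lcm(2, 2) = 2 and divides |G| = 28.
Closing under the operation: H = {e, r^2, r^4, r^6, r^8, r^10, r^12, rs, r^3s, r^5s, r^7s, r^9s, r^11s, r^13s}, so |H| = 14.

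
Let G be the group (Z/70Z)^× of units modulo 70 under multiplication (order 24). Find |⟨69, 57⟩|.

|⟨69⟩| = 2 and |⟨57⟩| = 4, so |H| is a multiple of lcm(2, 4) = 4 and divides |G| = 24.
Closing under the operation: H = {1, 13, 27, 29, 41, 43, 57, 69}, so |H| = 8.

8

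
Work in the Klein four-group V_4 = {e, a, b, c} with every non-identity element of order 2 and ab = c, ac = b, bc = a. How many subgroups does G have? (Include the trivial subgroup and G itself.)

5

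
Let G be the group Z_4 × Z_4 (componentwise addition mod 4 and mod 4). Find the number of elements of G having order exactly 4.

An element (a,b) has order lcm(ord(a), ord(b)); count pairs with lcm equal to 4.
Enumerating gives 12 such elements.

12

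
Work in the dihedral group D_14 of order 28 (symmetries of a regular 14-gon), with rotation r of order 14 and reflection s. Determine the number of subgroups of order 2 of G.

|G| = 28 and 2 | 28, so subgroups of order 2 are possible by Lagrange.
The subgroups of order 2 are: {e, r^10s}; {e, r^11s}; {e, r^12s}; {e, r^13s}; … (15 in all).
So G has 15 subgroups of order 2.

15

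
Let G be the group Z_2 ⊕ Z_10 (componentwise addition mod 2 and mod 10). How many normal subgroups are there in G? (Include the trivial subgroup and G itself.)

10

G is abelian, so every subgroup is normal.
G has 10 subgroups in total, hence 10 normal subgroups.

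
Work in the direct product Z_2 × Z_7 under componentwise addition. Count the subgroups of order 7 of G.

|G| = 14 and 7 | 14, so subgroups of order 7 are possible by Lagrange.
The subgroups of order 7 are: {(0,0), (0,1), (0,2), (0,3), (0,4), (0,5), (0,6)}.
So G has 1 subgroup of order 7.

1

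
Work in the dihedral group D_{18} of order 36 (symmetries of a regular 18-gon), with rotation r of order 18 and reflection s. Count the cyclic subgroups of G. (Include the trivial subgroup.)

A cyclic subgroup of order d is generated by each of its φ(d) elements of order d, so the cyclic subgroups of order d number (#elements of order d)/φ(d).
Cyclic subgroups by order — order 1: 1; order 2: 19; order 3: 1; order 6: 1; order 9: 1; order 18: 1.
Total: 24.

24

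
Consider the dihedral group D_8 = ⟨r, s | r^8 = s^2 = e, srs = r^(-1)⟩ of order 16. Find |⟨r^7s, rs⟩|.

|⟨r^7s⟩| = 2 and |⟨rs⟩| = 2, so |H| is a multiple of lcm(2, 2) = 2 and divides |G| = 16.
Closing under the operation: H = {e, r^2, r^4, r^6, rs, r^3s, r^5s, r^7s}, so |H| = 8.

8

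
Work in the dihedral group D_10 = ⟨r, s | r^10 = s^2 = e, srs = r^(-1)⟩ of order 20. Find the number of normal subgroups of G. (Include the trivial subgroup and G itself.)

G has 22 subgroups. Checking conjugation-invariance by order — order 1: 1/1 normal; order 2: 1/11 normal; order 4: 0/5 normal; order 5: 1/1 normal; order 10: 3/3 normal; order 20: 1/1 normal.
Total normal subgroups: 7.

7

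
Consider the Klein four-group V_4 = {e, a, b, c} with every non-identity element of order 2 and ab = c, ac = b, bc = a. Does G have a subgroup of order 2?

Yes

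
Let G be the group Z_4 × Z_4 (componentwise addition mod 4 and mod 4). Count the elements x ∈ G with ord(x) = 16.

An element (a,b) has order lcm(ord(a), ord(b)); count pairs with lcm equal to 16.
Enumerating gives 0 such elements.

0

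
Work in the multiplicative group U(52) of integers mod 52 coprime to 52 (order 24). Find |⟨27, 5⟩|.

|⟨27⟩| = 2 and |⟨5⟩| = 4, so |H| is a multiple of lcm(2, 4) = 4 and divides |G| = 24.
Closing under the operation: H = {1, 5, 21, 25, 27, 31, 47, 51}, so |H| = 8.

8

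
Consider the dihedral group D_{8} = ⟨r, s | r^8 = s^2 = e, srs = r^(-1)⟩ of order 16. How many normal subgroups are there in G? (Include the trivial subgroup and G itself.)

G has 19 subgroups. Checking conjugation-invariance by order — order 1: 1/1 normal; order 2: 1/9 normal; order 4: 1/5 normal; order 8: 3/3 normal; order 16: 1/1 normal.
Total normal subgroups: 7.

7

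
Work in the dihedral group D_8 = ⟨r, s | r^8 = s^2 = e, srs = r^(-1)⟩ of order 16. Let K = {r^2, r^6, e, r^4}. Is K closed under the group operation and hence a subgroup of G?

Yes

|K| = 4 divides |G| = 16, consistent with Lagrange.
K contains the identity, every element's inverse is in K, and K is closed under ·: it is a subgroup.
In fact K = ⟨r^6⟩.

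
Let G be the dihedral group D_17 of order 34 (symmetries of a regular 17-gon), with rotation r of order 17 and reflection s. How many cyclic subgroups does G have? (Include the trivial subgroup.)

19

Group the elements of G by the cyclic subgroup they generate; each cyclic subgroup of order d accounts for φ(d) elements.
Cyclic subgroups by order — order 1: 1; order 2: 17; order 17: 1.
Total: 19.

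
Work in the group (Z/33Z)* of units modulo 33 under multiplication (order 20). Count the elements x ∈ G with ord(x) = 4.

No element of G has order 4 (even though 4 | 20).

0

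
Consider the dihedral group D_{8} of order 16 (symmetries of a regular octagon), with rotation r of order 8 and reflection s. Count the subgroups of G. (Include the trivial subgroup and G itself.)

|G| = 16, so by Lagrange every subgroup order divides 16. Divisors: 1, 2, 4, 8, 16.
Subgroups by order — order 1: 1; order 2: 9; order 4: 5; order 8: 3; order 16: 1.
Total: 1 + 9 + 5 + 3 + 1 = 19.

19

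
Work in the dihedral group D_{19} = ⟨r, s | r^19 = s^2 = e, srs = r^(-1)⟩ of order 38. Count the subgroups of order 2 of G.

19

|G| = 38 and 2 | 38, so subgroups of order 2 are possible by Lagrange.
The subgroups of order 2 are: {e, r^10s}; {e, r^11s}; {e, r^12s}; {e, r^13s}; … (19 in all).
So G has 19 subgroups of order 2.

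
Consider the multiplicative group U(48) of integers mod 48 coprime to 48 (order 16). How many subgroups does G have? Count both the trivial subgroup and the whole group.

27

|G| = 16, so by Lagrange every subgroup order divides 16. Divisors: 1, 2, 4, 8, 16.
Subgroups by order — order 1: 1; order 2: 7; order 4: 11; order 8: 7; order 16: 1.
Total: 1 + 7 + 11 + 7 + 1 = 27.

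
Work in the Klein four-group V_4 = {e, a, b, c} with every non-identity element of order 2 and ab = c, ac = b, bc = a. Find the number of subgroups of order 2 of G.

|G| = 4 and 2 | 4, so subgroups of order 2 are possible by Lagrange.
The subgroups of order 2 are: {e, a}; {e, b}; {e, c}.
So G has 3 subgroups of order 2.

3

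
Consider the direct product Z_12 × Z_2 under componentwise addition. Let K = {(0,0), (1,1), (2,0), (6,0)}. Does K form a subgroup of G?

(1,1) ∈ K but its inverse (11,1) ∉ K, so K is not a subgroup.

No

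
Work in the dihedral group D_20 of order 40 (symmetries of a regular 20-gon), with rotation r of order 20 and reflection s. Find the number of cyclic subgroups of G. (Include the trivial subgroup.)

Group the elements of G by the cyclic subgroup they generate; each cyclic subgroup of order d accounts for φ(d) elements.
Cyclic subgroups by order — order 1: 1; order 2: 21; order 4: 1; order 5: 1; order 10: 1; order 20: 1.
Total: 26.

26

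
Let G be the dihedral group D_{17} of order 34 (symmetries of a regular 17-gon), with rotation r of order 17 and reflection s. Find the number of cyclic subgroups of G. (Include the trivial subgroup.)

19

Each element a generates a cyclic subgroup ⟨a⟩; distinct elements may generate the same one (a cyclic group of order d has φ(d) generators).
Cyclic subgroups by order — order 1: 1; order 2: 17; order 17: 1.
Total: 19.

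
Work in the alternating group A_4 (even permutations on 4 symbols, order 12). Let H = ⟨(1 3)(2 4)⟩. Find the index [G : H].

6

|⟨(1 3)(2 4)⟩| = 2 and |G| = 12.
By Lagrange, [G : H] = |G|/|H| = 12/2 = 6.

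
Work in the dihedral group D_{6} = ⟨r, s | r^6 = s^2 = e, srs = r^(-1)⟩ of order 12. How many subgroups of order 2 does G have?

7

|G| = 12 and 2 | 12, so subgroups of order 2 are possible by Lagrange.
The subgroups of order 2 are: {e, r^2s}; {e, r^3}; {e, r^3s}; {e, r^4s}; … (7 in all).
So G has 7 subgroups of order 2.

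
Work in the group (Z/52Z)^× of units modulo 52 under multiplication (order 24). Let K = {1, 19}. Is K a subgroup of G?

No

19 ∈ K but its inverse 11 ∉ K, so K is not a subgroup.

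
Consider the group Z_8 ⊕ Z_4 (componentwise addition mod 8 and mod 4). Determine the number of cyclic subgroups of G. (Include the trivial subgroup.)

Each element a generates a cyclic subgroup ⟨a⟩; distinct elements may generate the same one (a cyclic group of order d has φ(d) generators).
Cyclic subgroups by order — order 1: 1; order 2: 3; order 4: 6; order 8: 4.
Total: 14.

14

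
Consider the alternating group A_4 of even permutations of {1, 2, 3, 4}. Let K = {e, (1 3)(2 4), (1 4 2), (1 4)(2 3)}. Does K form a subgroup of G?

No

(1 4 2) ∈ K but its inverse (1 2 4) ∉ K, so K is not a subgroup.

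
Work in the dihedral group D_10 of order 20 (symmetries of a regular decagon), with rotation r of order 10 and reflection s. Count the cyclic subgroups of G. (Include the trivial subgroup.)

A cyclic subgroup of order d is generated by each of its φ(d) elements of order d, so the cyclic subgroups of order d number (#elements of order d)/φ(d).
Cyclic subgroups by order — order 1: 1; order 2: 11; order 5: 1; order 10: 1.
Total: 14.

14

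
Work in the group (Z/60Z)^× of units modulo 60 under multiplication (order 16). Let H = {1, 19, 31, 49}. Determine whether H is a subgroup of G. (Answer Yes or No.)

Yes

|H| = 4 divides |G| = 16, consistent with Lagrange.
H contains the identity, every element's inverse is in H, and H is closed under ·: it is a subgroup.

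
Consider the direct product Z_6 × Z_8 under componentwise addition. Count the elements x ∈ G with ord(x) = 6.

An element (a,b) has order lcm(ord(a), ord(b)); count pairs with lcm equal to 6.
Enumerating gives 6 such elements.

6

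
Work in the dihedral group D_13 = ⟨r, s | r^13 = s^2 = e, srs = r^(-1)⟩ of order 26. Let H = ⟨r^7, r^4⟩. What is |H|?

13

|⟨r^7⟩| = 13 and |⟨r^4⟩| = 13, so |H| is a multiple of lcm(13, 13) = 13 and divides |G| = 26.
Closing under the operation: H = {e, r, r^2, r^3, r^4, r^5, r^6, r^7, r^8, r^9, r^10, r^11, r^12}, so |H| = 13.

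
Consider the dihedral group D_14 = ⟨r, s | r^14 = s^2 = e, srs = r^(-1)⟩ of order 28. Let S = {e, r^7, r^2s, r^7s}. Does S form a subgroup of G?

No

Closure fails: r^7s · r^2s = r^5 ∉ S. So S is not a subgroup.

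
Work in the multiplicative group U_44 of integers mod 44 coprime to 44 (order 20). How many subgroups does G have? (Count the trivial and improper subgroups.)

|G| = 20, so by Lagrange every subgroup order divides 20. Divisors: 1, 2, 4, 5, 10, 20.
Subgroups by order — order 1: 1; order 2: 3; order 4: 1; order 5: 1; order 10: 3; order 20: 1.
Total: 1 + 3 + 1 + 1 + 3 + 1 = 10.

10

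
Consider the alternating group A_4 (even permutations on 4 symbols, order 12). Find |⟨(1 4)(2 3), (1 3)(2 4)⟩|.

4

|⟨(1 4)(2 3)⟩| = 2 and |⟨(1 3)(2 4)⟩| = 2, so |H| is a multiple of lcm(2, 2) = 2 and divides |G| = 12.
Closing under the operation: H = {e, (1 2)(3 4), (1 3)(2 4), (1 4)(2 3)}, so |H| = 4.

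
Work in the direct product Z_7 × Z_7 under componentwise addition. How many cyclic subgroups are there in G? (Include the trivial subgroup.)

Group the elements of G by the cyclic subgroup they generate; each cyclic subgroup of order d accounts for φ(d) elements.
Cyclic subgroups by order — order 1: 1; order 7: 8.
Total: 9.

9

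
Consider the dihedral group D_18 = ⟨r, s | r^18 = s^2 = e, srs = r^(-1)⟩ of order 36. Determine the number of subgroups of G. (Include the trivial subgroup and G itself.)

45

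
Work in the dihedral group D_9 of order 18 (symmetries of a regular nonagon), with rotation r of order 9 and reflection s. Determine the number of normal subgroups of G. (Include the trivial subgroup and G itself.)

4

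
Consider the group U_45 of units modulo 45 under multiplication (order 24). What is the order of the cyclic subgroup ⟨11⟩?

6

Compute successive powers of 11 mod 45: 11, 31, 26, 16, 41, 1; 11^6 ≡ 1 (mod 45).
So |⟨11⟩| = 6.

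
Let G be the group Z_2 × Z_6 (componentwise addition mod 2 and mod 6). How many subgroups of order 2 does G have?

3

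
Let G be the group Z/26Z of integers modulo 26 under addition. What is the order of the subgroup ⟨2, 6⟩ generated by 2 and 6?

13

|⟨2⟩| = 13 and |⟨6⟩| = 13, so |H| is a multiple of lcm(13, 13) = 13 and divides |G| = 26.
Closing under the operation: H = {0, 2, 4, 6, 8, 10, 12, 14, 16, 18, 20, 22, 24}, so |H| = 13.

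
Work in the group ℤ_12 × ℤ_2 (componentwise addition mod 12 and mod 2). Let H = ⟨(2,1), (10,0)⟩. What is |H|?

12

|⟨(2,1)⟩| = 6 and |⟨(10,0)⟩| = 6, so |H| is a multiple of lcm(6, 6) = 6 and divides |G| = 24.
Closing under the operation: H = {(0,0), (0,1), (2,0), (2,1), (4,0), (4,1), (6,0), (6,1), (8,0), (8,1), (10,0), (10,1)}, so |H| = 12.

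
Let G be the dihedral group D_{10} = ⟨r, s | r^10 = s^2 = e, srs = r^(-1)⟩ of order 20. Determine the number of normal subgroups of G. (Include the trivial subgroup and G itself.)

G has 22 subgroups. Checking conjugation-invariance by order — order 1: 1/1 normal; order 2: 1/11 normal; order 4: 0/5 normal; order 5: 1/1 normal; order 10: 3/3 normal; order 20: 1/1 normal.
Total normal subgroups: 7.

7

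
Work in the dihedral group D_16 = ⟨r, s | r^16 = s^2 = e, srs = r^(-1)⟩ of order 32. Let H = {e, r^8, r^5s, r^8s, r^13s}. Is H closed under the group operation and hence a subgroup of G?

|H| = 5 does not divide |G| = 32, so by Lagrange H is not a subgroup.

No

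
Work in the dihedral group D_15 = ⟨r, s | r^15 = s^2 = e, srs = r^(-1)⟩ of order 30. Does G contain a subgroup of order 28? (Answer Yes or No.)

No

28 does not divide |G| = 30, so by Lagrange no subgroup of order 28 exists.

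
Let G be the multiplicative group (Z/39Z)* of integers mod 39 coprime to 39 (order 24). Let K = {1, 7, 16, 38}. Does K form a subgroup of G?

16 ∈ K but its inverse 22 ∉ K, so K is not a subgroup.

No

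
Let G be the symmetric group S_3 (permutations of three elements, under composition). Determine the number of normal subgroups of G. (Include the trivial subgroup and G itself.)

3

G has 6 subgroups. Checking conjugation-invariance by order — order 1: 1/1 normal; order 2: 0/3 normal; order 3: 1/1 normal; order 6: 1/1 normal.
Total normal subgroups: 3.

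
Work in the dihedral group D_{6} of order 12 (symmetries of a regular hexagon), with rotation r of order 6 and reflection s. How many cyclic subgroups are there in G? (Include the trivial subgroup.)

Group the elements of G by the cyclic subgroup they generate; each cyclic subgroup of order d accounts for φ(d) elements.
Cyclic subgroups by order — order 1: 1; order 2: 7; order 3: 1; order 6: 1.
Total: 10.

10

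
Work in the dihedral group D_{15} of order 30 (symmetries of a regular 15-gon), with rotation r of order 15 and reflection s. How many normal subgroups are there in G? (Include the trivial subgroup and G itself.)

5

G has 28 subgroups. Checking conjugation-invariance by order — order 1: 1/1 normal; order 2: 0/15 normal; order 3: 1/1 normal; order 5: 1/1 normal; order 6: 0/5 normal; order 10: 0/3 normal; order 15: 1/1 normal; order 30: 1/1 normal.
Total normal subgroups: 5.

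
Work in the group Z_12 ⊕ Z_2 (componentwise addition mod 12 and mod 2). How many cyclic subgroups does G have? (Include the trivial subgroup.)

Group the elements of G by the cyclic subgroup they generate; each cyclic subgroup of order d accounts for φ(d) elements.
Cyclic subgroups by order — order 1: 1; order 2: 3; order 3: 1; order 4: 2; order 6: 3; order 12: 2.
Total: 12.

12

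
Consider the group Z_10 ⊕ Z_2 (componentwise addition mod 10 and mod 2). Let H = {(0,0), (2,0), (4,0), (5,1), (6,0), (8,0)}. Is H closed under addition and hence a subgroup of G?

|H| = 6 does not divide |G| = 20, so by Lagrange H is not a subgroup.

No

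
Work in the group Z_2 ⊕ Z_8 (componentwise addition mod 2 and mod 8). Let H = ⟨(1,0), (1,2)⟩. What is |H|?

|⟨(1,0)⟩| = 2 and |⟨(1,2)⟩| = 4, so |H| is a multiple of lcm(2, 4) = 4 and divides |G| = 16.
Closing under the operation: H = {(0,0), (0,2), (0,4), (0,6), (1,0), (1,2), (1,4), (1,6)}, so |H| = 8.

8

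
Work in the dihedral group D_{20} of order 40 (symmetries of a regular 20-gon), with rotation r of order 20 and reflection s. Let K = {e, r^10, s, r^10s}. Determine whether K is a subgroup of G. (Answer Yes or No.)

|K| = 4 divides |G| = 40, consistent with Lagrange.
K contains the identity, every element's inverse is in K, and K is closed under ·: it is a subgroup.

Yes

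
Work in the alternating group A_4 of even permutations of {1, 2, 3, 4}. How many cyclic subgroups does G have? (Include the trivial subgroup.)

8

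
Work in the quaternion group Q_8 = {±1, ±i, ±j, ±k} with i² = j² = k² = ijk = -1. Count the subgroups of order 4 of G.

3

|G| = 8 and 4 | 8, so subgroups of order 4 are possible by Lagrange.
The subgroups of order 4 are: {1, -1, i, -i}; {1, -1, j, -j}; {1, -1, k, -k}.
So G has 3 subgroups of order 4.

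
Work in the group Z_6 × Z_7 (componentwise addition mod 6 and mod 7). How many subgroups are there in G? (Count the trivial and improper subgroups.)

8

|G| = 42, so by Lagrange every subgroup order divides 42. Divisors: 1, 2, 3, 6, 7, 14, 21, 42.
Subgroups by order — order 1: 1; order 2: 1; order 3: 1; order 6: 1; order 7: 1; order 14: 1; order 21: 1; order 42: 1.
Total: 1 + 1 + 1 + 1 + 1 + 1 + 1 + 1 = 8.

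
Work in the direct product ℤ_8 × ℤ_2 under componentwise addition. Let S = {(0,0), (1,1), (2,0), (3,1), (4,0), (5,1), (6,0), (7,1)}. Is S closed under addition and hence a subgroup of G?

|S| = 8 divides |G| = 16, consistent with Lagrange.
S contains the identity, every element's inverse is in S, and S is closed under +: it is a subgroup.
In fact S = ⟨(7,1)⟩.

Yes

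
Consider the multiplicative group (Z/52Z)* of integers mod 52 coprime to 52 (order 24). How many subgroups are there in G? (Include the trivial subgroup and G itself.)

16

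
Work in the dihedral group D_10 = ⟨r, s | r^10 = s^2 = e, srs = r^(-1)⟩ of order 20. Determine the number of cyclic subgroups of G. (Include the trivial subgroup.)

14

Each element a generates a cyclic subgroup ⟨a⟩; distinct elements may generate the same one (a cyclic group of order d has φ(d) generators).
Cyclic subgroups by order — order 1: 1; order 2: 11; order 5: 1; order 10: 1.
Total: 14.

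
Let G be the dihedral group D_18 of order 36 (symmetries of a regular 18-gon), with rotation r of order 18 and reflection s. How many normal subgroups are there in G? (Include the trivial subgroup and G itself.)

9

G has 45 subgroups. Checking conjugation-invariance by order — order 1: 1/1 normal; order 2: 1/19 normal; order 3: 1/1 normal; order 4: 0/9 normal; order 6: 1/7 normal; order 9: 1/1 normal; order 12: 0/3 normal; order 18: 3/3 normal; order 36: 1/1 normal.
Total normal subgroups: 9.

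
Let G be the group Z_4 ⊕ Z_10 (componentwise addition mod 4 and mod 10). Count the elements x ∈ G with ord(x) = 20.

16

An element (a,b) has order lcm(ord(a), ord(b)); count pairs with lcm equal to 20.
Enumerating gives 16 such elements.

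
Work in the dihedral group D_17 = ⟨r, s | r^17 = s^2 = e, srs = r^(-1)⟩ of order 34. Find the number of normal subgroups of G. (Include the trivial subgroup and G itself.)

3

G has 20 subgroups. Checking conjugation-invariance by order — order 1: 1/1 normal; order 2: 0/17 normal; order 17: 1/1 normal; order 34: 1/1 normal.
Total normal subgroups: 3.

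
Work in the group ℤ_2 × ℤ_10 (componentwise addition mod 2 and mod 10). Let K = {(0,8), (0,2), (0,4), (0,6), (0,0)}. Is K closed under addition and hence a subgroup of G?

Yes

|K| = 5 divides |G| = 20, consistent with Lagrange.
K contains the identity, every element's inverse is in K, and K is closed under +: it is a subgroup.
In fact K = ⟨(0,2)⟩.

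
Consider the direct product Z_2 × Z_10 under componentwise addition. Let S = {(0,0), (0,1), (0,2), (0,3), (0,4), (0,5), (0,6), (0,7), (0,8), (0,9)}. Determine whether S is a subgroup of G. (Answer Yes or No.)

|S| = 10 divides |G| = 20, consistent with Lagrange.
S contains the identity, every element's inverse is in S, and S is closed under +: it is a subgroup.
In fact S = ⟨(0,1)⟩.

Yes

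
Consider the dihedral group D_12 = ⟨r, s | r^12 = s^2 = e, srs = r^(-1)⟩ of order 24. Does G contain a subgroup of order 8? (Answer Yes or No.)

Yes

8 | 24. A subgroup of order 8 is {e, r^3, r^6, r^9, rs, r^4s, r^7s, r^10s}.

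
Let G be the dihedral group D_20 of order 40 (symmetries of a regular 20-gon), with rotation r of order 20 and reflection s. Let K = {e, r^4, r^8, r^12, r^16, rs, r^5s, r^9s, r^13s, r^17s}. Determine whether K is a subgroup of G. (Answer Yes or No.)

Yes

|K| = 10 divides |G| = 40, consistent with Lagrange.
K contains the identity, every element's inverse is in K, and K is closed under ·: it is a subgroup.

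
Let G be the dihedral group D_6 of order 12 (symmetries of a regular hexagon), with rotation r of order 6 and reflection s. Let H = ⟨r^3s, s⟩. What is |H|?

4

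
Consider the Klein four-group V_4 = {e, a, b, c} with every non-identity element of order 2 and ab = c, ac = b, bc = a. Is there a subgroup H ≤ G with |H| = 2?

Yes

2 | 4. A subgroup of order 2 is {e, a}.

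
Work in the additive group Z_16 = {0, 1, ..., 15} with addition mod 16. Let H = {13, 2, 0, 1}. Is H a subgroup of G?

No

1 ∈ H but its inverse 15 ∉ H, so H is not a subgroup.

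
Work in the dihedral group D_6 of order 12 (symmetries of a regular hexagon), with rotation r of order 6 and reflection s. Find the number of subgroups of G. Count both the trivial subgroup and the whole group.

|G| = 12, so by Lagrange every subgroup order divides 12. Divisors: 1, 2, 3, 4, 6, 12.
Subgroups by order — order 1: 1; order 2: 7; order 3: 1; order 4: 3; order 6: 3; order 12: 1.
Total: 1 + 7 + 1 + 3 + 3 + 1 = 16.

16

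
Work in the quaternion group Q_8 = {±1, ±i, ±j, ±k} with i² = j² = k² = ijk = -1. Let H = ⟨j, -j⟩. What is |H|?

|⟨j⟩| = 4 and |⟨-j⟩| = 4, so |H| is a multiple of lcm(4, 4) = 4 and divides |G| = 8.
Closing under the operation: H = {1, -1, j, -j}, so |H| = 4.

4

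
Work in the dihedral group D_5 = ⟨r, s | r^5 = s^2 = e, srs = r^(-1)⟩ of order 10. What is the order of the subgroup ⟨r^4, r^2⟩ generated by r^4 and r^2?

|⟨r^4⟩| = 5 and |⟨r^2⟩| = 5, so |H| is a multiple of lcm(5, 5) = 5 and divides |G| = 10.
Closing under the operation: H = {e, r, r^2, r^3, r^4}, so |H| = 5.

5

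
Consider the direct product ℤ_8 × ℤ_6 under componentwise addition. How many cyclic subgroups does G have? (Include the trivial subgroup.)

Each element a generates a cyclic subgroup ⟨a⟩; distinct elements may generate the same one (a cyclic group of order d has φ(d) generators).
Cyclic subgroups by order — order 1: 1; order 2: 3; order 3: 1; order 4: 2; order 6: 3; order 8: 2; order 12: 2; order 24: 2.
Total: 16.

16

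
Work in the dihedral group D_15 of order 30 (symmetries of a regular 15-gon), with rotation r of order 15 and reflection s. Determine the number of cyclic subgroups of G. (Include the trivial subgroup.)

19

Each element a generates a cyclic subgroup ⟨a⟩; distinct elements may generate the same one (a cyclic group of order d has φ(d) generators).
Cyclic subgroups by order — order 1: 1; order 2: 15; order 3: 1; order 5: 1; order 15: 1.
Total: 19.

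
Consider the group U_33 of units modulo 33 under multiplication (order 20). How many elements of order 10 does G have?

Enumerating element orders in G gives 12 elements of order 10.

12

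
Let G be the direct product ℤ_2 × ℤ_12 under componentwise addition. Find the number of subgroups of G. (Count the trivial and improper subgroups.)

16

|G| = 24, so by Lagrange every subgroup order divides 24. Divisors: 1, 2, 3, 4, 6, 8, 12, 24.
Subgroups by order — order 1: 1; order 2: 3; order 3: 1; order 4: 3; order 6: 3; order 8: 1; order 12: 3; order 24: 1.
Total: 1 + 3 + 1 + 3 + 3 + 1 + 3 + 1 = 16.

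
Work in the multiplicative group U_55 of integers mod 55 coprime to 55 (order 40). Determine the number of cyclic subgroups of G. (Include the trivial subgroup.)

12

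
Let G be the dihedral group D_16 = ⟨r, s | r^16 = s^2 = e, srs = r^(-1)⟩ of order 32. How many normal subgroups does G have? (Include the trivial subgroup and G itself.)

G has 36 subgroups. Checking conjugation-invariance by order — order 1: 1/1 normal; order 2: 1/17 normal; order 4: 1/9 normal; order 8: 1/5 normal; order 16: 3/3 normal; order 32: 1/1 normal.
Total normal subgroups: 8.

8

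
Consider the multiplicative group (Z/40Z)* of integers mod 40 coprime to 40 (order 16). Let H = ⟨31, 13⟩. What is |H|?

|⟨31⟩| = 2 and |⟨13⟩| = 4, so |H| is a multiple of lcm(2, 4) = 4 and divides |G| = 16.
Closing under the operation: H = {1, 3, 9, 13, 27, 31, 37, 39}, so |H| = 8.

8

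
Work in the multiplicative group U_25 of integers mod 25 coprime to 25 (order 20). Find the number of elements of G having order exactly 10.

4

The elements of order 10 are: 4, 9, 14, 19.
That's 4.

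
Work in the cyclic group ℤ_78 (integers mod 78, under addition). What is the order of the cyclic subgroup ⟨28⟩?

In ℤ_78, the order of an element a is n/gcd(a, n).
gcd(28, 78) = 2, so |⟨28⟩| = 78/2 = 39.

39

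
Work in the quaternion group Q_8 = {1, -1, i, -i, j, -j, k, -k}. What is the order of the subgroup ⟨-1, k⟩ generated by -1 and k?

|⟨-1⟩| = 2 and |⟨k⟩| = 4, so |H| is a multiple of lcm(2, 4) = 4 and divides |G| = 8.
Closing under the operation: H = {1, -1, k, -k}, so |H| = 4.

4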